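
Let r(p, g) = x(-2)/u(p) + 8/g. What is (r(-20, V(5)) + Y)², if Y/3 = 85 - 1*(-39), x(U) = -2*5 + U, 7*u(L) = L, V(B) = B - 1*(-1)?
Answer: 32069569/225 ≈ 1.4253e+5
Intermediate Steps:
V(B) = 1 + B (V(B) = B + 1 = 1 + B)
u(L) = L/7
x(U) = -10 + U
r(p, g) = -84/p + 8/g (r(p, g) = (-10 - 2)/((p/7)) + 8/g = -84/p + 8/g)
Y = 372 (Y = 3*(85 - 1*(-39)) = 3*(85 + 39) = 3*124 = 372)
(r(-20, V(5)) + Y)² = ((-84/(-20) + 8/(1 + 5)) + 372)² = ((-84*(-1/20) + 8/6) + 372)² = ((21/5 + 8*(⅙)) + 372)² = ((21/5 + 4/3) + 372)² = (83/15 + 372)² = (5663/15)² = 32069569/225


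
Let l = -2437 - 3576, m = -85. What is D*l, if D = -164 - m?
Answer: 475027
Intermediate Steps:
l = -6013
D = -79 (D = -164 - 1*(-85) = -164 + 85 = -79)
D*l = -79*(-6013) = 475027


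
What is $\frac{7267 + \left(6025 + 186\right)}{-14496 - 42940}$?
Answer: $- \frac{6739}{28718} \approx -0.23466$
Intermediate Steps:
$\frac{7267 + \left(6025 + 186\right)}{-14496 - 42940} = \frac{7267 + 6211}{-57436} = 13478 \left(- \frac{1}{57436}\right) = - \frac{6739}{28718}$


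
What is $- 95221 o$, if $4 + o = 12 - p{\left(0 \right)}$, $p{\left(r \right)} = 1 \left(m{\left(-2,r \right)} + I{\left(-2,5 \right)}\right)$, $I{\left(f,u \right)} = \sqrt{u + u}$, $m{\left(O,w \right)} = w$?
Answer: $-761768 + 95221 \sqrt{10} \approx -4.6065 \cdot 10^{5}$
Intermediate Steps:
$I{\left(f,u \right)} = \sqrt{2} \sqrt{u}$ ($I{\left(f,u \right)} = \sqrt{2 u} = \sqrt{2} \sqrt{u}$)
$p{\left(r \right)} = r + \sqrt{10}$ ($p{\left(r \right)} = 1 \left(r + \sqrt{2} \sqrt{5}\right) = 1 \left(r + \sqrt{10}\right) = r + \sqrt{10}$)
$o = 8 - \sqrt{10}$ ($o = -4 + \left(12 - \left(0 + \sqrt{10}\right)\right) = -4 + \left(12 - \sqrt{10}\right) = 8 - \sqrt{10} \approx 4.8377$)
$- 95221 o = - 95221 \left(8 - \sqrt{10}\right) = -761768 + 95221 \sqrt{10}$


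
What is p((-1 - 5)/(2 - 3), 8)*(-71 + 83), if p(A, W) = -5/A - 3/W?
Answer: -29/2 ≈ -14.500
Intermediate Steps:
p((-1 - 5)/(2 - 3), 8)*(-71 + 83) = (-5*(2 - 3)/(-1 - 5) - 3/8)*(-71 + 83) = (-5/((-6/(-1))) - 3*1/8)*12 = (-5/((-6*(-1))) - 3/8)*12 = (-5/6 - 3/8)*12 = -29/24*12 = -29/2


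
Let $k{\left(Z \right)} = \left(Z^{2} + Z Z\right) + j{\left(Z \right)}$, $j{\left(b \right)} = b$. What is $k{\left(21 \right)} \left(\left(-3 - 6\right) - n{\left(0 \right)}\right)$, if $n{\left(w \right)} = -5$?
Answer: $-3612$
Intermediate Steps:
$k{\left(Z \right)} = Z + 2 Z^{2}$ ($k{\left(Z \right)} = \left(Z^{2} + Z Z\right) + Z = \left(Z^{2} + Z^{2}\right) + Z = 2 Z^{2} + Z = Z + 2 Z^{2}$)
$k{\left(21 \right)} \left(\left(-3 - 6\right) - n{\left(0 \right)}\right) = 21 \left(1 + 2 \cdot 21\right) \left(\left(-3 - 6\right) - -5\right) = 21 \left(1 + 42\right) \left(-9 + 5\right) = 21 \cdot 43 \left(-4\right) = 903 \left(-4\right) = -3612$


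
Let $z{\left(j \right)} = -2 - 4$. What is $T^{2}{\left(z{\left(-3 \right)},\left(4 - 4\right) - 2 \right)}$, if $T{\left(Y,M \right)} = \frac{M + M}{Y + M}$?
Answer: $\frac{1}{4} \approx 0.25$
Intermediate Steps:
$z{\left(j \right)} = -6$
$T{\left(Y,M \right)} = \frac{2 M}{M + Y}$
$T^{2}{\left(z{\left(-3 \right)},\left(4 - 4\right) - 2 \right)} = \left(\frac{2 \left(\left(4 - 4\right) - 2\right)}{\left(\left(4 - 4\right) - 2\right) - 6}\right)^{2} = \left(\frac{2 \left(0 - 2\right)}{\left(0 - 2\right) - 6}\right)^{2} = \left(2 \left(-2\right) \frac{1}{-2 - 6}\right)^{2} = \left(2 \left(-2\right) \frac{1}{-8}\right)^{2} = \left(2 \left(-2\right) \left(- \frac{1}{8}\right)\right)^{2} = \left(\frac{1}{2}\right)^{2} = \frac{1}{4}$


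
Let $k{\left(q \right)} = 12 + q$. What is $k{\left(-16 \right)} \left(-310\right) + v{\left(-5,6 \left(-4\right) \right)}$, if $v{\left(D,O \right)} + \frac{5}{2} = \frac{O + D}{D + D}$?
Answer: $\frac{6202}{5} \approx 1240.4$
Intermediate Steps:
$v{\left(D,O \right)} = - \frac{5}{2} + \frac{D + O}{2 D}$ ($v{\left(D,O \right)} = - \frac{5}{2} + \frac{O + D}{D + D} = - \frac{5}{2} + \frac{D + O}{2 D}$)
$k{\left(-16 \right)} \left(-310\right) + v{\left(-5,6 \left(-4\right) \right)} = \left(12 - 16\right) \left(-310\right) - \left(2 - \frac{6 \left(-4\right)}{2 \left(-5\right)}\right) = \left(-4\right) \left(-310\right) - \left(2 + 12 \left(- \frac{1}{5}\right)\right) = 1240 + \left(-2 + \frac{12}{5}\right) = 1240 + \frac{2}{5} = \frac{6202}{5}$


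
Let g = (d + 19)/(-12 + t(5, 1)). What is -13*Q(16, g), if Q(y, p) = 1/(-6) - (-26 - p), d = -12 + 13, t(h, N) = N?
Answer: -20605/66 ≈ -312.20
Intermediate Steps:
d = 1
g = -20/11 (g = (1 + 19)/(-12 + 1) = 20/(-11) = 20*(-1/11) = -20/11 ≈ -1.8182)
Q(y, p) = 155/6 + p (Q(y, p) = -⅙ + (26 + p) = 155/6 + p)
-13*Q(16, g) = -13*(155/6 - 20/11) = -13*1585/66 = -20605/66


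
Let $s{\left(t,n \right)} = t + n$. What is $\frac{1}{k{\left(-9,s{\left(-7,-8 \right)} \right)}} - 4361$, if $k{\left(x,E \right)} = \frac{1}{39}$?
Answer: $-4322$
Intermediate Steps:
$s{\left(t,n \right)} = n + t$
$k{\left(x,E \right)} = \frac{1}{39}$
$\frac{1}{k{\left(-9,s{\left(-7,-8 \right)} \right)}} - 4361 = \frac{1}{\frac{1}{39}} - 4361 = 39 - 4361 = -4322$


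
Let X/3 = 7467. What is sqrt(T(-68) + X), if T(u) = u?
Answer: sqrt(22333) ≈ 149.44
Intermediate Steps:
X = 22401 (X = 3*7467 = 22401)
sqrt(T(-68) + X) = sqrt(-68 + 22401) = sqrt(22333)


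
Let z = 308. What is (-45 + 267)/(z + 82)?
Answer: 37/65 ≈ 0.56923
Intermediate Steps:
(-45 + 267)/(z + 82) = (-45 + 267)/(308 + 82) = 222/390 = 222*(1/390) = 37/65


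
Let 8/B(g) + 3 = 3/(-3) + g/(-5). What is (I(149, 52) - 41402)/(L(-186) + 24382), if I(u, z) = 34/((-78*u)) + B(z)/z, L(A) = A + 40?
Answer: -222080401/130001904 ≈ -1.7083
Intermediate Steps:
L(A) = 40 + A
B(g) = 8/(-4 - g/5) (B(g) = 8/(-3 + (3/(-3) + g/(-5))) = 8/(-3 + (3*(-1/3) + g*(-1/5))) = 8/(-3 + (-1 - g/5)) = 8/(-4 - g/5))
I(u, z) = -17/(39*u) - 40/(z*(20 + z)) (I(u, z) = 34/((-78*u)) + (-40/(20 + z))/z = 34*(-1/(78*u)) - 40/(z*(20 + z)) = -17/(39*u) - 40/(z*(20 + z)))
(I(149, 52) - 41402)/(L(-186) + 24382) = ((1/39)*(-1560*149 - 17*52*(20 + 52))/(149*52*(20 + 52)) - 41402)/((40 - 186) + 24382) = ((1/39)*(1/149)*(1/52)*(-232440 - 17*52*72)/72 - 41402)/(-146 + 24382) = ((1/39)*(1/149)*(1/52)*(1/72)*(-232440 - 63648) - 41402)/24236 = ((1/39)*(1/149)*(1/52)*(1/72)*(-296088) - 41402)*(1/24236) = (-73/5364 - 41402)*(1/24236) = -222080401/5364*1/24236 = -222080401/130001904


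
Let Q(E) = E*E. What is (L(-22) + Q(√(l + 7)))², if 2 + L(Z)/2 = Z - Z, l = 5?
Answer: 64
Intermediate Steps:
L(Z) = -4 (L(Z) = -4 + 2*(Z - Z) = -4 + 2*0 = -4 + 0 = -4)
Q(E) = E²
(L(-22) + Q(√(l + 7)))² = (-4 + (√(5 + 7))²)² = (-4 + (√12)²)² = (-4 + (2*√3)²)² = (-4 + 12)² = 8² = 64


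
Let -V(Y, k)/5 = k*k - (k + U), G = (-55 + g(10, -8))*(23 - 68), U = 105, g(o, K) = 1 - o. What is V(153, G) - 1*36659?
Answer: -41493734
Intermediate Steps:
G = 2880 (G = (-55 + (1 - 1*10))*(23 - 68) = (-55 + (1 - 10))*(-45) = (-55 - 9)*(-45) = -64*(-45) = 2880)
V(Y, k) = 525 - 5*k² + 5*k (V(Y, k) = -5*(k*k - (k + 105)) = -5*(k² - (105 + k)) = -5*(k² + (-105 - k)) = -5*(-105 + k² - k) = 525 - 5*k² + 5*k)
V(153, G) - 1*36659 = (525 - 5*2880² + 5*2880) - 1*36659 = (525 - 5*8294400 + 14400) - 36659 = (525 - 41472000 + 14400) - 36659 = -41457075 - 36659 = -41493734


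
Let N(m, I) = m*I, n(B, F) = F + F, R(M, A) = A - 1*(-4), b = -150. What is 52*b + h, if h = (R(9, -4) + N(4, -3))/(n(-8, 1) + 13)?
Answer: -39004/5 ≈ -7800.8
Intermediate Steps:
R(M, A) = 4 + A (R(M, A) = A + 4 = 4 + A)
n(B, F) = 2*F
N(m, I) = I*m
h = -4/5 (h = ((4 - 4) - 3*4)/(2*1 + 13) = (0 - 12)/(2 + 13) = -12/15 = -12*1/15 = -4/5 ≈ -0.80000)
52*b + h = 52*(-150) - 4/5 = -7800 - 4/5 = -39004/5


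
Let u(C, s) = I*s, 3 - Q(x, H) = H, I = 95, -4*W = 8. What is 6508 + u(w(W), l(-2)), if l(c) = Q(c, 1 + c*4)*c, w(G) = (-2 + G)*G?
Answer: 4608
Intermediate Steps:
W = -2 (W = -¼*8 = -2)
Q(x, H) = 3 - H
w(G) = G*(-2 + G)
l(c) = c*(2 - 4*c) (l(c) = (3 - (1 + c*4))*c = (3 - (1 + 4*c))*c = (3 + (-1 - 4*c))*c = (2 - 4*c)*c = c*(2 - 4*c))
u(C, s) = 95*s
6508 + u(w(W), l(-2)) = 6508 + 95*(2*(-2)*(1 - 2*(-2))) = 6508 + 95*(2*(-2)*(1 + 4)) = 6508 + 95*(2*(-2)*5) = 6508 + 95*(-20) = 6508 - 1900 = 4608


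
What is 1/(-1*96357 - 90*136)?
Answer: -1/108597 ≈ -9.2084e-6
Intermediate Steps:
1/(-1*96357 - 90*136) = 1/(-96357 - 12240) = 1/(-108597) = -1/108597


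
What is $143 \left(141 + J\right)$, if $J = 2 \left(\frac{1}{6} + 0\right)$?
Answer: $\frac{60632}{3} \approx 20211.0$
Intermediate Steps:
$J = \frac{1}{3}$ ($J = 2 \left(\frac{1}{6} + 0\right) = 2 \cdot \frac{1}{6} = \frac{1}{3} \approx 0.33333$)
$143 \left(141 + J\right) = 143 \left(141 + \frac{1}{3}\right) = 143 \cdot \frac{424}{3} = \frac{60632}{3}$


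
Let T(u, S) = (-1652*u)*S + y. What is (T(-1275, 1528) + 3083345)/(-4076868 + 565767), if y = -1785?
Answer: -292864360/319191 ≈ -917.52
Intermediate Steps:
T(u, S) = -1785 - 1652*S*u (T(u, S) = (-1652*u)*S - 1785 = -1652*S*u - 1785 = -1785 - 1652*S*u)
(T(-1275, 1528) + 3083345)/(-4076868 + 565767) = ((-1785 - 1652*1528*(-1275)) + 3083345)/(-4076868 + 565767) = ((-1785 + 3218426400) + 3083345)/(-3511101) = (3218424615 + 3083345)*(-1/3511101) = 3221507960*(-1/3511101) = -292864360/319191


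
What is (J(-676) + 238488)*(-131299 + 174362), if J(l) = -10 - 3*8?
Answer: 10268544602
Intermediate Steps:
J(l) = -34 (J(l) = -10 - 24 = -34)
(J(-676) + 238488)*(-131299 + 174362) = (-34 + 238488)*(-131299 + 174362) = 238454*43063 = 10268544602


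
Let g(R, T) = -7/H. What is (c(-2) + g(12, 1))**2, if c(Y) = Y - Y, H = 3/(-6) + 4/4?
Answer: 196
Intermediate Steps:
H = 1/2 (H = 3*(-1/6) + 4*(1/4) = -1/2 + 1 = 1/2 ≈ 0.50000)
c(Y) = 0
g(R, T) = -14 (g(R, T) = -7/1/2 = -7*2 = -14)
(c(-2) + g(12, 1))**2 = (0 - 14)**2 = (-14)**2 = 196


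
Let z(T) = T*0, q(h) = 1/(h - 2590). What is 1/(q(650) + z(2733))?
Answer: -1940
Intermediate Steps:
q(h) = 1/(-2590 + h)
z(T) = 0
1/(q(650) + z(2733)) = 1/(1/(-2590 + 650) + 0) = 1/(1/(-1940) + 0) = 1/(-1/1940 + 0) = 1/(-1/1940) = -1940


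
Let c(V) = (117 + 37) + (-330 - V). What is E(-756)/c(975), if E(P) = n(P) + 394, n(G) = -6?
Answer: -388/1151 ≈ -0.33710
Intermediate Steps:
c(V) = -176 - V (c(V) = 154 + (-330 - V) = -176 - V)
E(P) = 388 (E(P) = -6 + 394 = 388)
E(-756)/c(975) = 388/(-176 - 1*975) = 388/(-176 - 975) = 388/(-1151) = 388*(-1/1151) = -388/1151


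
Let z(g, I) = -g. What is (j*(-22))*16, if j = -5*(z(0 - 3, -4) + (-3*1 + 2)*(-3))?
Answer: 10560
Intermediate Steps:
j = -30 (j = -5*(-(0 - 3) + (-3*1 + 2)*(-3)) = -5*(-1*(-3) + (-3 + 2)*(-3)) = -5*(3 - 1*(-3)) = -5*(3 + 3) = -5*6 = -30)
(j*(-22))*16 = -30*(-22)*16 = 660*16 = 10560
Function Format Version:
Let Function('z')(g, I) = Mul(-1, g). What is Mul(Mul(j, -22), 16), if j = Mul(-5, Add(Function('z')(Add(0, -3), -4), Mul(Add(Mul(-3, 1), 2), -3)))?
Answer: 10560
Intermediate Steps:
j = -30 (j = Mul(-5, Add(Mul(-1, Add(0, -3)), Mul(Add(Mul(-3, 1), 2), -3))) = Mul(-5, Add(Mul(-1, -3), Mul(Add(-3, 2), -3))) = Mul(-5, Add(3, Mul(-1, -3))) = Mul(-5, Add(3, 3)) = Mul(-5, 6) = -30)
Mul(Mul(j, -22), 16) = Mul(Mul(-30, -22), 16) = Mul(660, 16) = 10560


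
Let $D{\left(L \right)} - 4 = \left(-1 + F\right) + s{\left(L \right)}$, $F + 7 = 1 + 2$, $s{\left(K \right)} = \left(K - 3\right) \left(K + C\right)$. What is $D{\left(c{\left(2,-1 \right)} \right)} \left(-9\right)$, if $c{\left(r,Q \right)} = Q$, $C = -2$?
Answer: $-99$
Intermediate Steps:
$s{\left(K \right)} = \left(-3 + K\right) \left(-2 + K\right)$ ($s{\left(K \right)} = \left(K - 3\right) \left(K - 2\right) = \left(-3 + K\right) \left(-2 + K\right)$)
$F = -4$ ($F = -7 + \left(1 + 2\right) = -7 + 3 = -4$)
$D{\left(L \right)} = 5 + L^{2} - 5 L$ ($D{\left(L \right)} = 4 - \left(-1 - L^{2} + 5 L\right) = 4 + \left(1 + L^{2} - 5 L\right) = 5 + L^{2} - 5 L$)
$D{\left(c{\left(2,-1 \right)} \right)} \left(-9\right) = \left(5 + \left(-1\right)^{2} - -5\right) \left(-9\right) = \left(5 + 1 + 5\right) \left(-9\right) = 11 \left(-9\right) = -99$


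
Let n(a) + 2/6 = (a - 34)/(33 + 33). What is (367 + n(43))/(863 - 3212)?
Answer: -24209/155034 ≈ -0.15615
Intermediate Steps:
n(a) = -28/33 + a/66 (n(a) = -1/3 + (a - 34)/(33 + 33) = -1/3 + (-34 + a)/66 = -1/3 + (-34 + a)*(1/66) = -1/3 + (-17/33 + a/66) = -28/33 + a/66)
(367 + n(43))/(863 - 3212) = (367 + (-28/33 + (1/66)*43))/(863 - 3212) = (367 + (-28/33 + 43/66))/(-2349) = (367 - 13/66)*(-1/2349) = (24209/66)*(-1/2349) = -24209/155034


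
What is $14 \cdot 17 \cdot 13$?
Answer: $3094$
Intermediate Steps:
$14 \cdot 17 \cdot 13 = 238 \cdot 13 = 3094$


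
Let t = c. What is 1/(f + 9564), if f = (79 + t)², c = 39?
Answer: 1/23488 ≈ 4.2575e-5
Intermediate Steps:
t = 39
f = 13924 (f = (79 + 39)² = 118² = 13924)
1/(f + 9564) = 1/(13924 + 9564) = 1/23488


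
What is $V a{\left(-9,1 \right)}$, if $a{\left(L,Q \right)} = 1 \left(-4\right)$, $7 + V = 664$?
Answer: $-2628$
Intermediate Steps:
$V = 657$ ($V = -7 + 664 = 657$)
$a{\left(L,Q \right)} = -4$
$V a{\left(-9,1 \right)} = 657 \left(-4\right) = -2628$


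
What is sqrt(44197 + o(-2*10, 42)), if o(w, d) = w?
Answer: sqrt(44177) ≈ 210.18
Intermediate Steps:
sqrt(44197 + o(-2*10, 42)) = sqrt(44197 - 2*10) = sqrt(44197 - 20) = sqrt(44177)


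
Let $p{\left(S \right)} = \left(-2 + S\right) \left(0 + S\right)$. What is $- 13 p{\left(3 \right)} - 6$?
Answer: $-45$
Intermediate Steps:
$p{\left(S \right)} = S \left(-2 + S\right)$ ($p{\left(S \right)} = \left(-2 + S\right) S = S \left(-2 + S\right)$)
$- 13 p{\left(3 \right)} - 6 = - 13 \cdot 3 \left(-2 + 3\right) - 6 = - 13 \cdot 3 \cdot 1 - 6 = \left(-13\right) 3 - 6 = -39 - 6 = -45$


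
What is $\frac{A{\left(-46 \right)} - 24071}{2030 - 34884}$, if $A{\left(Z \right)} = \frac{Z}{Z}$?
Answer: $\frac{12035}{16427} \approx 0.73264$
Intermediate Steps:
$A{\left(Z \right)} = 1$
$\frac{A{\left(-46 \right)} - 24071}{2030 - 34884} = \frac{1 - 24071}{2030 - 34884} = - \frac{24070}{-32854} = \left(-24070\right) \left(- \frac{1}{32854}\right) = \frac{12035}{16427}$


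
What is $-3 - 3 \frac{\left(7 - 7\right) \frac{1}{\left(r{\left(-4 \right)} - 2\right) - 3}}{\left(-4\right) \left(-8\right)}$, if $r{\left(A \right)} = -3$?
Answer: $-3$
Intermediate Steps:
$-3 - 3 \frac{\left(7 - 7\right) \frac{1}{\left(r{\left(-4 \right)} - 2\right) - 3}}{\left(-4\right) \left(-8\right)} = -3 - 3 \frac{\left(7 - 7\right) \frac{1}{\left(-3 - 2\right) - 3}}{\left(-4\right) \left(-8\right)} = -3 - 3 \frac{0 \frac{1}{\left(-3 - 2\right) - 3}}{32} = -3 - 3 \frac{0}{-5 - 3} \cdot \frac{1}{32} = -3 - 3 \frac{0}{-8} \cdot \frac{1}{32} = -3 - 3 \cdot 0 \left(- \frac{1}{8}\right) \frac{1}{32} = -3 - 3 \cdot 0 \cdot \frac{1}{32} = -3 - 0 = -3 + 0 = -3$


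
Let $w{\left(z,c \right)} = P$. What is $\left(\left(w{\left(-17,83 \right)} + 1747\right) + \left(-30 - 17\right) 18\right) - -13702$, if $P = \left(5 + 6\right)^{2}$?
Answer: $14724$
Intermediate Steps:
$P = 121$ ($P = 11^{2} = 121$)
$w{\left(z,c \right)} = 121$
$\left(\left(w{\left(-17,83 \right)} + 1747\right) + \left(-30 - 17\right) 18\right) - -13702 = \left(\left(121 + 1747\right) + \left(-30 - 17\right) 18\right) - -13702 = \left(1868 - 846\right) + 13702 = 1022 + 13702 = 14724$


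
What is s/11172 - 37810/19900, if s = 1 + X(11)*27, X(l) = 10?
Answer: -104779/55860 ≈ -1.8757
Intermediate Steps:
s = 271 (s = 1 + 10*27 = 1 + 270 = 271)
s/11172 - 37810/19900 = 271/11172 - 37810/19900 = 271*(1/11172) - 37810*1/19900 = 271/11172 - 19/10 = -104779/55860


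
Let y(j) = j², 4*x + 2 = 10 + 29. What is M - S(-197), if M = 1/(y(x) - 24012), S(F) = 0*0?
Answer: -16/382823 ≈ -4.1795e-5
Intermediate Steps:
x = 37/4 (x = -½ + (10 + 29)/4 = -½ + (¼)*39 = -½ + 39/4 = 37/4 ≈ 9.2500)
S(F) = 0
M = -16/382823 (M = 1/((37/4)² - 24012) = 1/(1369/16 - 24012) = 1/(-382823/16) = -16/382823 ≈ -4.1795e-5)
M - S(-197) = -16/382823 - 1*0 = -16/382823 + 0 = -16/382823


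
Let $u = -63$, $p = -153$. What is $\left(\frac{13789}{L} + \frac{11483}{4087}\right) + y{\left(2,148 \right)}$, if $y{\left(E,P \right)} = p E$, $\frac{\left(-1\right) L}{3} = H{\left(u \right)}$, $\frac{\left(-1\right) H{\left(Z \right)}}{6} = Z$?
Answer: $- \frac{1461539269}{4634658} \approx -315.35$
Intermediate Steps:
$H{\left(Z \right)} = - 6 Z$
$L = -1134$ ($L = - 3 \left(\left(-6\right) \left(-63\right)\right) = \left(-3\right) 378 = -1134$)
$y{\left(E,P \right)} = - 153 E$
$\left(\frac{13789}{L} + \frac{11483}{4087}\right) + y{\left(2,148 \right)} = \left(\frac{13789}{-1134} + \frac{11483}{4087}\right) - 306 = \left(13789 \left(- \frac{1}{1134}\right) + 11483 \cdot \frac{1}{4087}\right) - 306 = \left(- \frac{13789}{1134} + \frac{11483}{4087}\right) - 306 = - \frac{43333921}{4634658} - 306 = - \frac{1461539269}{4634658}$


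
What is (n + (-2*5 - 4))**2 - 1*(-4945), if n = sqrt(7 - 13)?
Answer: 5135 - 28*I*sqrt(6) ≈ 5135.0 - 68.586*I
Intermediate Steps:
n = I*sqrt(6) (n = sqrt(-6) = I*sqrt(6) ≈ 2.4495*I)
(n + (-2*5 - 4))**2 - 1*(-4945) = (I*sqrt(6) + (-2*5 - 4))**2 - 1*(-4945) = (I*sqrt(6) + (-10 - 4))**2 + 4945 = (I*sqrt(6) - 14)**2 + 4945 = (-14 + I*sqrt(6))**2 + 4945 = 4945 + (-14 + I*sqrt(6))**2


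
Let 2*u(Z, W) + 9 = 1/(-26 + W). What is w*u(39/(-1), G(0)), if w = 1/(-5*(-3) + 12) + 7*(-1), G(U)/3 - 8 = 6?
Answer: 6721/216 ≈ 31.116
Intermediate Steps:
G(U) = 42 (G(U) = 24 + 3*6 = 24 + 18 = 42)
w = -188/27 (w = 1/(15 + 12) - 7 = 1/27 - 7 = -188/27 ≈ -6.9630)
u(Z, W) = -9/2 + 1/(2*(-26 + W))
w*u(39/(-1), G(0)) = -94*(235 - 9*42)/(27*(-26 + 42)) = -94*(235 - 378)/(27*16) = -94*(-143)/(27*16) = -188/27*(-143/32) = 6721/216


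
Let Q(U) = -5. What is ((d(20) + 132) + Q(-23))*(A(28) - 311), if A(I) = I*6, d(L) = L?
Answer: -21021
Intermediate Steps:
A(I) = 6*I
((d(20) + 132) + Q(-23))*(A(28) - 311) = ((20 + 132) - 5)*(6*28 - 311) = (152 - 5)*(168 - 311) = 147*(-143) = -21021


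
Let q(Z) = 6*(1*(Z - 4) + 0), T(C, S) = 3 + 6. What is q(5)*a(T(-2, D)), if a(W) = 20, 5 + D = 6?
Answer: 120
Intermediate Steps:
D = 1 (D = -5 + 6 = 1)
T(C, S) = 9
q(Z) = -24 + 6*Z (q(Z) = 6*(1*(-4 + Z) + 0) = 6*((-4 + Z) + 0) = 6*(-4 + Z) = -24 + 6*Z)
q(5)*a(T(-2, D)) = (-24 + 6*5)*20 = (-24 + 30)*20 = 6*20 = 120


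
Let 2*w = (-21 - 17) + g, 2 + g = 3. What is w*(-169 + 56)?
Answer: 4181/2 ≈ 2090.5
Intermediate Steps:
g = 1 (g = -2 + 3 = 1)
w = -37/2 (w = ((-21 - 17) + 1)/2 = (-38 + 1)/2 = (½)*(-37) = -37/2 ≈ -18.500)
w*(-169 + 56) = -37*(-169 + 56)/2 = -37/2*(-113) = 4181/2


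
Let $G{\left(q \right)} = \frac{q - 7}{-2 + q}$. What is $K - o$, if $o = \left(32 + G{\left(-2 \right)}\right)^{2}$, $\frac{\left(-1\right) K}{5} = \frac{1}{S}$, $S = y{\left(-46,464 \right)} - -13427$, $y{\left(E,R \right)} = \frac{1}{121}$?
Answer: $- \frac{7623350843}{6498672} \approx -1173.1$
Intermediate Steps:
$y{\left(E,R \right)} = \frac{1}{121}$
$G{\left(q \right)} = \frac{-7 + q}{-2 + q}$
$S = \frac{1624668}{121}$ ($S = \frac{1}{121} - -13427 = \frac{1}{121} + 13427 = \frac{1624668}{121} \approx 13427.0$)
$K = - \frac{605}{1624668}$ ($K = - \frac{5}{\frac{1624668}{121}} = \left(-5\right) \frac{121}{1624668} = - \frac{605}{1624668} \approx -0.00037238$)
$o = \frac{18769}{16}$ ($o = \left(32 + \frac{-7 - 2}{-2 - 2}\right)^{2} = \left(32 + \frac{1}{-4} \left(-9\right)\right)^{2} = \left(32 - - \frac{9}{4}\right)^{2} = \left(32 + \frac{9}{4}\right)^{2} = \left(\frac{137}{4}\right)^{2} = \frac{18769}{16} \approx 1173.1$)
$K - o = - \frac{605}{1624668} - \frac{18769}{16} = - \frac{7623350843}{6498672}$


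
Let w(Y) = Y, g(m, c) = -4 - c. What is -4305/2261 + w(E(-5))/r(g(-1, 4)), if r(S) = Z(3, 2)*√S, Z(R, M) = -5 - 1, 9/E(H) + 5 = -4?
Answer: -615/323 - I*√2/24 ≈ -1.904 - 0.058926*I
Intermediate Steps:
E(H) = -1 (E(H) = 9/(-5 - 4) = 9/(-9) = 9*(-⅑) = -1)
Z(R, M) = -6
r(S) = -6*√S
-4305/2261 + w(E(-5))/r(g(-1, 4)) = -4305/2261 - 1/((-6*√(-4 - 1*4))) = -4305*1/2261 - 1/((-6*√(-4 - 4))) = -615/323 - 1/((-12*I*√2)) = -615/323 - I*√2/24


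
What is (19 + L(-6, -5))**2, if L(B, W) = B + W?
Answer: 64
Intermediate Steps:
(19 + L(-6, -5))**2 = (19 + (-6 - 5))**2 = (19 - 11)**2 = 8**2 = 64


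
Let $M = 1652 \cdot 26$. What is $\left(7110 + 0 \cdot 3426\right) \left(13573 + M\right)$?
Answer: $401892750$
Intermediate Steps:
$M = 42952$
$\left(7110 + 0 \cdot 3426\right) \left(13573 + M\right) = \left(7110 + 0 \cdot 3426\right) \left(13573 + 42952\right) = \left(7110 + 0\right) 56525 = 7110 \cdot 56525 = 401892750$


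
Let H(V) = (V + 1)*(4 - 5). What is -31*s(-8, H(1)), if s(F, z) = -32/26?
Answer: 496/13 ≈ 38.154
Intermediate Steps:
H(V) = -1 - V (H(V) = (1 + V)*(-1) = -1 - V)
s(F, z) = -16/13 (s(F, z) = -32*1/26 = -16/13)
-31*s(-8, H(1)) = -31*(-16/13) = 496/13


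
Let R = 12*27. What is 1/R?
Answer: 1/324 ≈ 0.0030864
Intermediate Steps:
R = 324
1/R = 1/324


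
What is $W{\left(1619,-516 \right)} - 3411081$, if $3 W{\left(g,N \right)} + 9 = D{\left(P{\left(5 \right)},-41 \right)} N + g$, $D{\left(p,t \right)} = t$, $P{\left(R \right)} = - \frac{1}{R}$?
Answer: $- \frac{10210477}{3} \approx -3.4035 \cdot 10^{6}$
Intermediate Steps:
$W{\left(g,N \right)} = -3 - \frac{41 N}{3} + \frac{g}{3}$ ($W{\left(g,N \right)} = -3 + \frac{- 41 N + g}{3} = -3 + \frac{g - 41 N}{3} = -3 - \left(- \frac{g}{3} + \frac{41 N}{3}\right) = -3 - \frac{41 N}{3} + \frac{g}{3}$)
$W{\left(1619,-516 \right)} - 3411081 = \left(-3 - -7052 + \frac{1}{3} \cdot 1619\right) - 3411081 = \left(-3 + 7052 + \frac{1619}{3}\right) - 3411081 = \frac{22766}{3} - 3411081 = - \frac{10210477}{3}$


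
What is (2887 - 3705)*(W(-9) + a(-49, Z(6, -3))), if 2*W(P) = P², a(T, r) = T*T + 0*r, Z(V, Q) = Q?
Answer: -1997147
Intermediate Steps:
a(T, r) = T² (a(T, r) = T² + 0 = T²)
W(P) = P²/2
(2887 - 3705)*(W(-9) + a(-49, Z(6, -3))) = (2887 - 3705)*((½)*(-9)² + (-49)²) = -818*((½)*81 + 2401) = -818*(81/2 + 2401) = -818*4883/2 = -1997147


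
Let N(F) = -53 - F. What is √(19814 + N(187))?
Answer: √19574 ≈ 139.91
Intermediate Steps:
√(19814 + N(187)) = √(19814 + (-53 - 1*187)) = √(19814 + (-53 - 187)) = √(19814 - 240) = √19574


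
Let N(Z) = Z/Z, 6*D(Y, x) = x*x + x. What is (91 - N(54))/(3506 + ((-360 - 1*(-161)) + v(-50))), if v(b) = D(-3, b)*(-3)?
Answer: 15/347 ≈ 0.043228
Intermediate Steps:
D(Y, x) = x/6 + x²/6 (D(Y, x) = (x*x + x)/6 = (x² + x)/6 = (x + x²)/6 = x/6 + x²/6)
N(Z) = 1
v(b) = -b*(1 + b)/2 (v(b) = (b*(1 + b)/6)*(-3) = -b*(1 + b)/2)
(91 - N(54))/(3506 + ((-360 - 1*(-161)) + v(-50))) = (91 - 1*1)/(3506 + ((-360 - 1*(-161)) - ½*(-50)*(1 - 50))) = (91 - 1)/(3506 + ((-360 + 161) - ½*(-50)*(-49))) = 90/(3506 + (-199 - 1225)) = 90/(3506 - 1424) = 90/2082 = 90*(1/2082) = 15/347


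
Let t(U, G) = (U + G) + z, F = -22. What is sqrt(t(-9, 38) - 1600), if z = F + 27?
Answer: 3*I*sqrt(174) ≈ 39.573*I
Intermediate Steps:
z = 5 (z = -22 + 27 = 5)
t(U, G) = 5 + G + U (t(U, G) = (U + G) + 5 = (G + U) + 5 = 5 + G + U)
sqrt(t(-9, 38) - 1600) = sqrt((5 + 38 - 9) - 1600) = sqrt(34 - 1600) = sqrt(-1566) = 3*I*sqrt(174)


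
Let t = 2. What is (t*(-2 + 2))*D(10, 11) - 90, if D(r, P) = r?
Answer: -90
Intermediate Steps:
(t*(-2 + 2))*D(10, 11) - 90 = (2*(-2 + 2))*10 - 90 = (2*0)*10 - 90 = 0*10 - 90 = 0 - 90 = -90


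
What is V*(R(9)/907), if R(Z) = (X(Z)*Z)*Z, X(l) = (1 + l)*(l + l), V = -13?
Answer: -189540/907 ≈ -208.97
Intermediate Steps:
X(l) = 2*l*(1 + l) (X(l) = (1 + l)*(2*l) = 2*l*(1 + l))
R(Z) = 2*Z³*(1 + Z) (R(Z) = ((2*Z*(1 + Z))*Z)*Z = (2*Z²*(1 + Z))*Z = 2*Z³*(1 + Z))
V*(R(9)/907) = -13*2*9³*(1 + 9)/907 = -13*2*729*10/907 = -189540/907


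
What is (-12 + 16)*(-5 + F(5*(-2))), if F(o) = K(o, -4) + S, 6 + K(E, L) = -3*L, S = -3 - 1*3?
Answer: -20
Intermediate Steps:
S = -6 (S = -3 - 3 = -6)
K(E, L) = -6 - 3*L
F(o) = 0 (F(o) = (-6 - 3*(-4)) - 6 = (-6 + 12) - 6 = 6 - 6 = 0)
(-12 + 16)*(-5 + F(5*(-2))) = (-12 + 16)*(-5 + 0) = 4*(-5) = -20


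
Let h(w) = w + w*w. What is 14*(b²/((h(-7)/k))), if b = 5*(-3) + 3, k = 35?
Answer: 1680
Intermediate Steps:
h(w) = w + w²
b = -12 (b = -15 + 3 = -12)
14*(b²/((h(-7)/k))) = 14*((-12)²/((-7*(1 - 7)/35))) = 14*(144/((-7*(-6)*(1/35)))) = 14*(144/((42*(1/35)))) = 14*(144/(6/5)) = 14*(144*(⅚)) = 14*120 = 1680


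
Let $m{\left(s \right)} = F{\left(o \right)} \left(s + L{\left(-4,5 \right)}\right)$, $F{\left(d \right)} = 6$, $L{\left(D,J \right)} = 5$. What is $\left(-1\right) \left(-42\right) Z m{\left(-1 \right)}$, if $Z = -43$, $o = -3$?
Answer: $-43344$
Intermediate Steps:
$m{\left(s \right)} = 30 + 6 s$ ($m{\left(s \right)} = 6 \left(s + 5\right) = 6 \left(5 + s\right) = 30 + 6 s$)
$\left(-1\right) \left(-42\right) Z m{\left(-1 \right)} = \left(-1\right) \left(-42\right) \left(-43\right) \left(30 + 6 \left(-1\right)\right) = 42 \left(-43\right) \left(30 - 6\right) = \left(-1806\right) 24 = -43344$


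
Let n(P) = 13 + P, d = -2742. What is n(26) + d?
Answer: -2703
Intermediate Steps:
n(26) + d = (13 + 26) - 2742 = 39 - 2742 = -2703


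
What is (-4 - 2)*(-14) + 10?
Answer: 94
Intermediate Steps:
(-4 - 2)*(-14) + 10 = -6*(-14) + 10 = 84 + 10 = 94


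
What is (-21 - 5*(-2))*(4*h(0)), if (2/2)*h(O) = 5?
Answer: -220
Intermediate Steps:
h(O) = 5
(-21 - 5*(-2))*(4*h(0)) = (-21 - 5*(-2))*(4*5) = (-21 + 10)*20 = -11*20 = -220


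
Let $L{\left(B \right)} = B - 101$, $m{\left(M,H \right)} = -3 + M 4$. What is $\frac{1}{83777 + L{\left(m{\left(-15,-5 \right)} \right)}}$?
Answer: $\frac{1}{83613} \approx 1.196 \cdot 10^{-5}$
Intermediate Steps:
$m{\left(M,H \right)} = -3 + 4 M$
$L{\left(B \right)} = -101 + B$
$\frac{1}{83777 + L{\left(m{\left(-15,-5 \right)} \right)}} = \frac{1}{83777 + \left(-101 + \left(-3 + 4 \left(-15\right)\right)\right)} = \frac{1}{83777 - 164} = \frac{1}{83613}$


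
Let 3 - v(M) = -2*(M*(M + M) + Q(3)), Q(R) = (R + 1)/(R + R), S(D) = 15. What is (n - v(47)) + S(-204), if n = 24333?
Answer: 46523/3 ≈ 15508.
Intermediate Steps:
Q(R) = (1 + R)/(2*R) (Q(R) = (1 + R)/((2*R)) = (1 + R)*(1/(2*R)) = (1 + R)/(2*R))
v(M) = 13/3 + 4*M**2 (v(M) = 3 - (-2)*(M*(M + M) + (1/2)*(1 + 3)/3) = 3 - (-2)*(M*(2*M) + (1/2)*(1/3)*4) = 3 - (-2)*(2*M**2 + 2/3) = 3 - (-2)*(2/3 + 2*M**2) = 3 - (-4/3 - 4*M**2) = 3 + (4/3 + 4*M**2) = 13/3 + 4*M**2)
(n - v(47)) + S(-204) = (24333 - (13/3 + 4*47**2)) + 15 = (24333 - (13/3 + 4*2209)) + 15 = (24333 - (13/3 + 8836)) + 15 = (24333 - 1*26521/3) + 15 = (24333 - 26521/3) + 15 = 46478/3 + 15 = 46523/3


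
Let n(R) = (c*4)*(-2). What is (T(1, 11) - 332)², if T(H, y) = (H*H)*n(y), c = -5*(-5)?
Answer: 283024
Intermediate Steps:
c = 25
n(R) = -200 (n(R) = (25*4)*(-2) = 100*(-2) = -200)
T(H, y) = -200*H² (T(H, y) = (H*H)*(-200) = H²*(-200) = -200*H²)
(T(1, 11) - 332)² = (-200*1² - 332)² = (-200*1 - 332)² = (-200 - 332)² = (-532)² = 283024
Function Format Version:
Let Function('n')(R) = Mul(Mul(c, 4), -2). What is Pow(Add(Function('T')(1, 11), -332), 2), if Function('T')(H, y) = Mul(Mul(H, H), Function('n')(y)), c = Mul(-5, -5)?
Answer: 283024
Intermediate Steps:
c = 25
Function('n')(R) = -200 (Function('n')(R) = Mul(Mul(25, 4), -2) = Mul(100, -2) = -200)
Function('T')(H, y) = Mul(-200, Pow(H, 2)) (Function('T')(H, y) = Mul(Mul(H, H), -200) = Mul(Pow(H, 2), -200) = Mul(-200, Pow(H, 2)))
Pow(Add(Function('T')(1, 11), -332), 2) = Pow(Add(Mul(-200, Pow(1, 2)), -332), 2) = Pow(Add(Mul(-200, 1), -332), 2) = Pow(Add(-200, -332), 2) = Pow(-532, 2) = 283024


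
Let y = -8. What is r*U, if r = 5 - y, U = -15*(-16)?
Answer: 3120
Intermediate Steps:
U = 240
r = 13 (r = 5 - 1*(-8) = 5 + 8 = 13)
r*U = 13*240 = 3120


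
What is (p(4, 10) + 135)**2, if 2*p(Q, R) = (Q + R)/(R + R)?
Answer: 7327849/400 ≈ 18320.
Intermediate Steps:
p(Q, R) = (Q + R)/(4*R) (p(Q, R) = ((Q + R)/(R + R))/2 = ((Q + R)/((2*R)))/2 = ((Q + R)*(1/(2*R)))/2 = ((Q + R)/(2*R))/2 = (Q + R)/(4*R))
(p(4, 10) + 135)**2 = ((1/4)*(4 + 10)/10 + 135)**2 = ((1/4)*(1/10)*14 + 135)**2 = (7/20 + 135)**2 = (2707/20)**2 = 7327849/400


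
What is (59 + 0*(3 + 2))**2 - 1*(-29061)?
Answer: 32542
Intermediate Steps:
(59 + 0*(3 + 2))**2 - 1*(-29061) = (59 + 0*5)**2 + 29061 = (59 + 0)**2 + 29061 = 59**2 + 29061 = 3481 + 29061 = 32542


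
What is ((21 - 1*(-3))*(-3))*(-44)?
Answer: 3168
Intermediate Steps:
((21 - 1*(-3))*(-3))*(-44) = ((21 + 3)*(-3))*(-44) = (24*(-3))*(-44) = -72*(-44) = 3168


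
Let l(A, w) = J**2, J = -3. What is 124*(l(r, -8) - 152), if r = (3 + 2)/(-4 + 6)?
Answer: -17732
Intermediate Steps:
r = 5/2 ≈ 2.5000
l(A, w) = 9 (l(A, w) = (-3)**2 = 9)
124*(l(r, -8) - 152) = 124*(9 - 152) = 124*(-143) = -17732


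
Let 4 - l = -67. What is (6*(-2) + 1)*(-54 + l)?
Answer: -187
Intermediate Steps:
l = 71 (l = 4 - 1*(-67) = 4 + 67 = 71)
(6*(-2) + 1)*(-54 + l) = (6*(-2) + 1)*(-54 + 71) = (-12 + 1)*17 = -11*17 = -187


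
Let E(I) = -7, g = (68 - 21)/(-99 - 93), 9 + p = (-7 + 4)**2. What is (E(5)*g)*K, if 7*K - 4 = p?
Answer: 47/48 ≈ 0.97917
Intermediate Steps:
p = 0 (p = -9 + (-7 + 4)**2 = -9 + (-3)**2 = -9 + 9 = 0)
K = 4/7 (K = 4/7 + (1/7)*0 = 4/7 + 0 = 4/7 ≈ 0.57143)
g = -47/192 (g = 47/(-192) = 47*(-1/192) = -47/192 ≈ -0.24479)
(E(5)*g)*K = -7*(-47/192)*(4/7) = (329/192)*(4/7) = 47/48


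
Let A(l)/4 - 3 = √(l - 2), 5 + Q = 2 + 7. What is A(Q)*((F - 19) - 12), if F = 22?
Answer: -108 - 36*√2 ≈ -158.91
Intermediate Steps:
Q = 4 (Q = -5 + (2 + 7) = -5 + 9 = 4)
A(l) = 12 + 4*√(-2 + l) (A(l) = 12 + 4*√(l - 2) = 12 + 4*√(-2 + l))
A(Q)*((F - 19) - 12) = (12 + 4*√(-2 + 4))*((22 - 19) - 12) = (12 + 4*√2)*(3 - 12) = (12 + 4*√2)*(-9) = -108 - 36*√2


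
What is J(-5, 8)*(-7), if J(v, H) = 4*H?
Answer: -224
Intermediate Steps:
J(-5, 8)*(-7) = (4*8)*(-7) = 32*(-7) = -224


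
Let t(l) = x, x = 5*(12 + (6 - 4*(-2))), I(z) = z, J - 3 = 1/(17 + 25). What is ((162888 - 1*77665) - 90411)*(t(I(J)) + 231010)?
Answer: -1199154320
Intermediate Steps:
J = 127/42 (J = 3 + 1/(17 + 25) = 3 + 1/42 = 127/42 ≈ 3.0238)
x = 130 (x = 5*(12 + (6 + 8)) = 5*(12 + 14) = 5*26 = 130)
t(l) = 130
((162888 - 1*77665) - 90411)*(t(I(J)) + 231010) = ((162888 - 1*77665) - 90411)*(130 + 231010) = ((162888 - 77665) - 90411)*231140 = (85223 - 90411)*231140 = -5188*231140 = -1199154320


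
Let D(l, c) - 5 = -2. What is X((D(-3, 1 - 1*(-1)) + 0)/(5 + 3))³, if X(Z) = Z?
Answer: 27/512 ≈ 0.052734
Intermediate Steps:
D(l, c) = 3 (D(l, c) = 5 - 2 = 3)
X((D(-3, 1 - 1*(-1)) + 0)/(5 + 3))³ = ((3 + 0)/(5 + 3))³ = (3/8)³ = 27/512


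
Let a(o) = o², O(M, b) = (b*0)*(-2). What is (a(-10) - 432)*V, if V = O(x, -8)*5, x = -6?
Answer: 0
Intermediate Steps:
O(M, b) = 0 (O(M, b) = 0*(-2) = 0)
V = 0 (V = 0*5 = 0)
(a(-10) - 432)*V = ((-10)² - 432)*0 = (100 - 432)*0 = -332*0 = 0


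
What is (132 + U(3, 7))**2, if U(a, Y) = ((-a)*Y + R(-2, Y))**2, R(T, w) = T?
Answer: 436921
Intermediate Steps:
U(a, Y) = (-2 - Y*a)**2 (U(a, Y) = ((-a)*Y - 2)**2 = (-Y*a - 2)**2 = (-2 - Y*a)**2)
(132 + U(3, 7))**2 = (132 + (2 + 7*3)**2)**2 = (132 + (2 + 21)**2)**2 = (132 + 23**2)**2 = (132 + 529)**2 = 661**2 = 436921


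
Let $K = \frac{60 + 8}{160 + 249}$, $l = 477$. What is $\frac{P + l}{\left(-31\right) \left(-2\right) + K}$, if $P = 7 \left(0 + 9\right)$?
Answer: $\frac{110430}{12713} \approx 8.6864$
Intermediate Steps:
$P = 63$ ($P = 7 \cdot 9 = 63$)
$K = \frac{68}{409} \approx 0.16626$
$\frac{P + l}{\left(-31\right) \left(-2\right) + K} = \frac{63 + 477}{\left(-31\right) \left(-2\right) + \frac{68}{409}} = \frac{540}{62 + \frac{68}{409}} = \frac{540}{\frac{25426}{409}} = 540 \cdot \frac{409}{25426} = \frac{110430}{12713}$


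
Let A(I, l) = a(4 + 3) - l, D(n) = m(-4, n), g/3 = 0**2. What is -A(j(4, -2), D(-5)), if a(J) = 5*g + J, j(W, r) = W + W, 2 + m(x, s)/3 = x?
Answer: -25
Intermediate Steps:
m(x, s) = -6 + 3*x
g = 0 (g = 3*0**2 = 3*0 = 0)
j(W, r) = 2*W
D(n) = -18 (D(n) = -6 + 3*(-4) = -6 - 12 = -18)
a(J) = J (a(J) = 5*0 + J = 0 + J = J)
A(I, l) = 7 - l (A(I, l) = (4 + 3) - l = 7 - l)
-A(j(4, -2), D(-5)) = -(7 - 1*(-18)) = -(7 + 18) = -1*25 = -25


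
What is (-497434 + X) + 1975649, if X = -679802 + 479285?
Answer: 1277698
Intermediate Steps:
X = -200517
(-497434 + X) + 1975649 = (-497434 - 200517) + 1975649 = -697951 + 1975649 = 1277698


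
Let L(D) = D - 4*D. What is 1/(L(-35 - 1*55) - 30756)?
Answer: -1/30486 ≈ -3.2802e-5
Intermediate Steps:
L(D) = -3*D
1/(L(-35 - 1*55) - 30756) = 1/(-3*(-35 - 1*55) - 30756) = 1/(-3*(-35 - 55) - 30756) = 1/(-3*(-90) - 30756) = 1/(270 - 30756) = 1/(-30486) = -1/30486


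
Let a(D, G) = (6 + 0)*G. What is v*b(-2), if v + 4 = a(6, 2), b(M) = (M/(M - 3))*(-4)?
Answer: -64/5 ≈ -12.800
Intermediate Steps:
a(D, G) = 6*G
b(M) = -4*M/(-3 + M) (b(M) = (M/(-3 + M))*(-4) = -4*M/(-3 + M))
v = 8 (v = -4 + 6*2 = -4 + 12 = 8)
v*b(-2) = 8*(-4*(-2)/(-3 - 2)) = 8*(-4*(-2)/(-5)) = 8*(-4*(-2)*(-⅕)) = 8*(-8/5) = -64/5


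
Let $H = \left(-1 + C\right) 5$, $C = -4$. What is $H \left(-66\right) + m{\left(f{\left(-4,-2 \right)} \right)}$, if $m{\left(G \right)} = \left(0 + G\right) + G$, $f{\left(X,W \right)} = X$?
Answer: $1642$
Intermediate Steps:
$m{\left(G \right)} = 2 G$ ($m{\left(G \right)} = G + G = 2 G$)
$H = -25$ ($H = \left(-1 - 4\right) 5 = \left(-5\right) 5 = -25$)
$H \left(-66\right) + m{\left(f{\left(-4,-2 \right)} \right)} = \left(-25\right) \left(-66\right) + 2 \left(-4\right) = 1650 - 8 = 1642$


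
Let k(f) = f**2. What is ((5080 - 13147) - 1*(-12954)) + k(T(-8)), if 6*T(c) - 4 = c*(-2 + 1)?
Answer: 4891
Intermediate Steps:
T(c) = 2/3 - c/6 (T(c) = 2/3 + (c*(-2 + 1))/6 = 2/3 + (c*(-1))/6 = 2/3 + (-c)/6 = 2/3 - c/6)
((5080 - 13147) - 1*(-12954)) + k(T(-8)) = ((5080 - 13147) - 1*(-12954)) + (2/3 - 1/6*(-8))**2 = (-8067 + 12954) + (2/3 + 4/3)**2 = 4887 + 2**2 = 4887 + 4 = 4891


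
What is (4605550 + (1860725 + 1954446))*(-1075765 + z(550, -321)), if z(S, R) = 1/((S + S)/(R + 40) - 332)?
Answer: -285023470166182027/31464 ≈ -9.0587e+12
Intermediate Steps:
z(S, R) = 1/(-332 + 2*S/(40 + R)) (z(S, R) = 1/((2*S)/(40 + R) - 332) = 1/(2*S/(40 + R) - 332) = 1/(-332 + 2*S/(40 + R)))
(4605550 + (1860725 + 1954446))*(-1075765 + z(550, -321)) = (4605550 + (1860725 + 1954446))*(-1075765 + (-40 - 1*(-321))/(2*(6640 - 1*550 + 166*(-321)))) = (4605550 + 3815171)*(-1075765 + (-40 + 321)/(2*(6640 - 550 - 53286))) = 8420721*(-1075765 + (1/2)*281/(-47196)) = 8420721*(-1075765 + (1/2)*(-1/47196)*281) = 8420721*(-1075765 - 281/94392) = 8420721*(-101543610161/94392) = -285023470166182027/31464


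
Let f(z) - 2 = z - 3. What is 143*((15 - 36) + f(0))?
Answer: -3146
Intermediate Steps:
f(z) = -1 + z (f(z) = 2 + (z - 3) = 2 + (-3 + z) = -1 + z)
143*((15 - 36) + f(0)) = 143*((15 - 36) + (-1 + 0)) = 143*(-21 - 1) = 143*(-22) = -3146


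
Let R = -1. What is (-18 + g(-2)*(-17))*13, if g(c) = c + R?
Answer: 429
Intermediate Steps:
g(c) = -1 + c (g(c) = c - 1 = -1 + c)
(-18 + g(-2)*(-17))*13 = (-18 + (-1 - 2)*(-17))*13 = (-18 - 3*(-17))*13 = (-18 + 51)*13 = 33*13 = 429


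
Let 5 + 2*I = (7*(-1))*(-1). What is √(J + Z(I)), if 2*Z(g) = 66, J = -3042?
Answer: I*√3009 ≈ 54.854*I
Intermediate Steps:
I = 1 (I = -5/2 + ((7*(-1))*(-1))/2 = -5/2 + (-7*(-1))/2 = -5/2 + (½)*7 = -5/2 + 7/2 = 1)
Z(g) = 33 (Z(g) = (½)*66 = 33)
√(J + Z(I)) = √(-3042 + 33) = √(-3009) = I*√3009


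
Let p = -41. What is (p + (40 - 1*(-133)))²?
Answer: 17424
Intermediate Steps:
(p + (40 - 1*(-133)))² = (-41 + (40 - 1*(-133)))² = (-41 + (40 + 133))² = (-41 + 173)² = 132² = 17424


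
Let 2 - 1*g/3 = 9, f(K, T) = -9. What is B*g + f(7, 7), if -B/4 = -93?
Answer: -7821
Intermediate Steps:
B = 372 (B = -4*(-93) = 372)
g = -21 (g = 6 - 3*9 = 6 - 27 = -21)
B*g + f(7, 7) = 372*(-21) - 9 = -7812 - 9 = -7821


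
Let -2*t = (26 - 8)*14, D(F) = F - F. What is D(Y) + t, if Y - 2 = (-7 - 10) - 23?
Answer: -126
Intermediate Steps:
Y = -38 (Y = 2 + ((-7 - 10) - 23) = 2 + (-17 - 23) = 2 - 40 = -38)
D(F) = 0
t = -126 (t = -(26 - 8)*14/2 = -9*14 = -½*252 = -126)
D(Y) + t = 0 - 126 = -126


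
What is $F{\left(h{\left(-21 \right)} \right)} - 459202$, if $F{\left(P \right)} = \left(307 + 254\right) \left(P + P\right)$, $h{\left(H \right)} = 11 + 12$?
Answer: $-433396$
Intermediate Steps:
$h{\left(H \right)} = 23$
$F{\left(P \right)} = 1122 P$ ($F{\left(P \right)} = 561 \cdot 2 P = 1122 P$)
$F{\left(h{\left(-21 \right)} \right)} - 459202 = 1122 \cdot 23 - 459202 = 25806 - 459202 = -433396$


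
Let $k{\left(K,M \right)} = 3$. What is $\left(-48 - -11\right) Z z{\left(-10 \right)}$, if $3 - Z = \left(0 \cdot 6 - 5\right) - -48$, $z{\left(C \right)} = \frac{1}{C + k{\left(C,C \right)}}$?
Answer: $- \frac{1480}{7} \approx -211.43$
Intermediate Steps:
$z{\left(C \right)} = \frac{1}{3 + C}$ ($z{\left(C \right)} = \frac{1}{C + 3} = \frac{1}{3 + C}$)
$Z = -40$ ($Z = 3 - \left(\left(0 \cdot 6 - 5\right) - -48\right) = 3 - \left(\left(0 - 5\right) + 48\right) = 3 - \left(-5 + 48\right) = 3 - 43 = -40$)
$\left(-48 - -11\right) Z z{\left(-10 \right)} = \frac{\left(-48 - -11\right) \left(-40\right)}{3 - 10} = \frac{\left(-48 + 11\right) \left(-40\right)}{-7} = \left(-37\right) \left(-40\right) \left(- \frac{1}{7}\right) = 1480 \left(- \frac{1}{7}\right) = - \frac{1480}{7}$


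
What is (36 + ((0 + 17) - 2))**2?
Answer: 2601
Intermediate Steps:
(36 + ((0 + 17) - 2))**2 = (36 + (17 - 2))**2 = (36 + 15)**2 = 51**2 = 2601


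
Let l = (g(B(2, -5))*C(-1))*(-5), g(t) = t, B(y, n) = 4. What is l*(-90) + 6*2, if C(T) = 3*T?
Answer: -5388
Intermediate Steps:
l = 60 (l = (4*(3*(-1)))*(-5) = (4*(-3))*(-5) = -12*(-5) = 60)
l*(-90) + 6*2 = 60*(-90) + 6*2 = -5400 + 12 = -5388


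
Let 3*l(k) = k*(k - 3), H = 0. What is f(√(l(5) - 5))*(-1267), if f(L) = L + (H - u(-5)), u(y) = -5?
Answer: -6335 - 1267*I*√15/3 ≈ -6335.0 - 1635.7*I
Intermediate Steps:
l(k) = k*(-3 + k)/3 (l(k) = (k*(k - 3))/3 = (k*(-3 + k))/3 = k*(-3 + k)/3)
f(L) = 5 + L (f(L) = L + (0 - 1*(-5)) = L + (0 + 5) = L + 5 = 5 + L)
f(√(l(5) - 5))*(-1267) = (5 + √((⅓)*5*(-3 + 5) - 5))*(-1267) = (5 + √((⅓)*5*2 - 5))*(-1267) = (5 + √(10/3 - 5))*(-1267) = (5 + √(-5/3))*(-1267) = (5 + I*√15/3)*(-1267) = -6335 - 1267*I*√15/3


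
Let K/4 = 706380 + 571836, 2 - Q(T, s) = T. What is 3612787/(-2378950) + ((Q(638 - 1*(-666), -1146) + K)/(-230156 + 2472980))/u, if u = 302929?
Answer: -204547890928726621/134691476642284100 ≈ -1.5186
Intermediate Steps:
Q(T, s) = 2 - T
K = 5112864 (K = 4*(706380 + 571836) = 4*1278216 = 5112864)
3612787/(-2378950) + ((Q(638 - 1*(-666), -1146) + K)/(-230156 + 2472980))/u = 3612787/(-2378950) + (((2 - (638 - 1*(-666))) + 5112864)/(-230156 + 2472980))/302929 = 3612787*(-1/2378950) + (((2 - (638 + 666)) + 5112864)/2242824)*(1/302929) = -3612787/2378950 + (((2 - 1*1304) + 5112864)*(1/2242824))*(1/302929) = -3612787/2378950 + (((2 - 1304) + 5112864)*(1/2242824))*(1/302929) = -3612787/2378950 + ((-1302 + 5112864)*(1/2242824))*(1/302929) = -3612787/2378950 + (5111562*(1/2242824))*(1/302929) = -3612787/2378950 + (851927/373804)*(1/302929) = -3612787/2378950 + 851927/113236071916 = -204547890928726621/134691476642284100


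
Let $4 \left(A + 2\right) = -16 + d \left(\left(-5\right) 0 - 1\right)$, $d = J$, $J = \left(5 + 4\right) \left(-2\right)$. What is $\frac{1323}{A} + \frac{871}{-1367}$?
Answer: $- \frac{1206565}{1367} \approx -882.64$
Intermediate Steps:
$J = -18$ ($J = 9 \left(-2\right) = -18$)
$d = -18$
$A = - \frac{3}{2}$ ($A = -2 + \frac{-16 - 18 \left(\left(-5\right) 0 - 1\right)}{4} = -2 + \frac{-16 - 18 \left(0 - 1\right)}{4} = -2 + \frac{-16 - -18}{4} = -2 + \frac{-16 + 18}{4} = -2 + \frac{1}{4} \cdot 2 = -2 + \frac{1}{2} = - \frac{3}{2} \approx -1.5$)
$\frac{1323}{A} + \frac{871}{-1367} = \frac{1323}{- \frac{3}{2}} + \frac{871}{-1367} = 1323 \left(- \frac{2}{3}\right) + 871 \left(- \frac{1}{1367}\right) = -882 - \frac{871}{1367} = - \frac{1206565}{1367}$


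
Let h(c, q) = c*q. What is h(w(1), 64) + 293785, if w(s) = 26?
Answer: 295449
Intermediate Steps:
h(w(1), 64) + 293785 = 26*64 + 293785 = 1664 + 293785 = 295449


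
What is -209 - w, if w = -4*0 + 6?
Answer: -215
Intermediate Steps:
w = 6 (w = 0 + 6 = 6)
-209 - w = -209 - 1*6 = -209 - 6 = -215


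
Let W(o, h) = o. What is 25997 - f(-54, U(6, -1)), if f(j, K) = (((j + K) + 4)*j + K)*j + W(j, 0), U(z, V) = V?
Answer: 174713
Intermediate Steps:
f(j, K) = j + j*(K + j*(4 + K + j)) (f(j, K) = (((j + K) + 4)*j + K)*j + j = (((K + j) + 4)*j + K)*j + j = ((4 + K + j)*j + K)*j + j = (j*(4 + K + j) + K)*j + j = (K + j*(4 + K + j))*j + j = j*(K + j*(4 + K + j)) + j = j + j*(K + j*(4 + K + j)))
25997 - f(-54, U(6, -1)) = 25997 - (-54)*(1 - 1 + (-54)² + 4*(-54) - 1*(-54)) = 25997 - (-54)*(1 - 1 + 2916 - 216 + 54) = 25997 - (-54)*2754 = 25997 - 1*(-148716) = 25997 + 148716 = 174713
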